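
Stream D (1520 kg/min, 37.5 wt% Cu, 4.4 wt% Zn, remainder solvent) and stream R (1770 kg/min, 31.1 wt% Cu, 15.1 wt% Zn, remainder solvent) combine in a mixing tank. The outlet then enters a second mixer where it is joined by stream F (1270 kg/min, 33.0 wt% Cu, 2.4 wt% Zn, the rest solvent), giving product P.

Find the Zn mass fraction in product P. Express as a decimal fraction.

0.0800

Overall, product flow = 4560 kg/min.
Zn in = 1520×0.044 + 1770×0.151 + 1270×0.024 = 364.63 kg/min.
Zn fraction in P = 0.0800.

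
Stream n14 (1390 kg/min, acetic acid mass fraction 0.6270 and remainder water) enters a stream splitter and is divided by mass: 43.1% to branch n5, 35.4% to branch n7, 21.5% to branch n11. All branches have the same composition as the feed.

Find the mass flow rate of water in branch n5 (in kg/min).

Branch n5 total = 0.431×1390 = 599.09 kg/min.
water in n5 = 0.373×599.09 = 223.46 kg/min.

223.5 kg/min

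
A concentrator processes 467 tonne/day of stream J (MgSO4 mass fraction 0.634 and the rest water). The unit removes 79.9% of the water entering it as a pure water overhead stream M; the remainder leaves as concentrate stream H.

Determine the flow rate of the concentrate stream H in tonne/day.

water entering = 467×0.366 = 170.92 tonne/day; overhead removed = 0.799×170.92 = 136.57 tonne/day.
Concentrate = 467 − 136.57 = 330.43 tonne/day.

330.4 tonne/day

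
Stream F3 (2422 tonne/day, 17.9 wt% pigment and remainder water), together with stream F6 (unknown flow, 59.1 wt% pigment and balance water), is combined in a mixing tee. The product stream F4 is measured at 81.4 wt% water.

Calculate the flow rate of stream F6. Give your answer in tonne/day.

Let F6 be the unknown flow. Total out = 2422 + F6.
water balance: 1988.5 + 0.409·F6 = 0.814·(2422 + F6)
(0.409 − 0.814)·F6 = 0.814×2422 − 1988.5 = -16.954
F6 = -16.954 / -0.405 = 41.862 tonne/day

41.86 tonne/day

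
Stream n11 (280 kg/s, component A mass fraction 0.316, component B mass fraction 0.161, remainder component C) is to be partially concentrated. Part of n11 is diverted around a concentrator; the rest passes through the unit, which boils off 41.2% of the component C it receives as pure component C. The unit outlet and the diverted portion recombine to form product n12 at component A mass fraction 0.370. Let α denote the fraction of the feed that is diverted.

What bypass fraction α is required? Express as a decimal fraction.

0.323

All 280×0.316 = 88.48 kg/s of component A reaches n12, so n12 = 88.48/0.370 = 239.14 kg/s and vapour = 40.865 kg/s.
The evaporator receives (1−α)·280 of feed at 0.523 component C and removes 0.412 of that component C:
0.412×0.523×(1−α)×280 = 40.865
(1−α) = 40.865/60.333 = 0.6773;  α = 0.3227.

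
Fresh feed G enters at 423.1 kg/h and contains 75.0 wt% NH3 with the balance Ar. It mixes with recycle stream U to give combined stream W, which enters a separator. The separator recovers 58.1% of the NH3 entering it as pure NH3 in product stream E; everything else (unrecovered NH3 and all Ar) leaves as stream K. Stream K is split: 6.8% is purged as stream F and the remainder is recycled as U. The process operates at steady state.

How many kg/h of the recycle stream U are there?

Ar enters only via G and leaves only via the purge: 423.1×0.250 = 0.068×(Ar in K), and the separator passes all Ar, so Ar in W = Ar in K = 1555.5 kg/h.
NH3 in W: m_A = 423.1×0.750 + (1−0.068)·(1−0.581)·m_A, so m_A = 317.33/0.6095 = 520.64 kg/h.
K = (1−0.581)×520.64 + 1555.5 = 1773.7 kg/h.
Recycle U = (1−0.068)×1773.7 = 1653.1 kg/h.

1653 kg/h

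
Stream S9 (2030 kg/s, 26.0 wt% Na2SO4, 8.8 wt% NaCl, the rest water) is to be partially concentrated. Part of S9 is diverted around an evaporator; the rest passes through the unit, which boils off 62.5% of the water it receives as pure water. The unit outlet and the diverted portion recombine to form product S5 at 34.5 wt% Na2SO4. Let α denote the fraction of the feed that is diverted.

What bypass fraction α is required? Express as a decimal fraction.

All 2030×0.260 = 527.8 kg/s of Na2SO4 reaches S5, so S5 = 527.8/0.345 = 1529.9 kg/s and vapour = 500.14 kg/s.
The evaporator receives (1−α)·2030 of feed at 0.652 water and removes 0.625 of that water:
0.625×0.652×(1−α)×2030 = 500.14
(1−α) = 500.14/827.22 = 0.6046;  α = 0.3954.

0.395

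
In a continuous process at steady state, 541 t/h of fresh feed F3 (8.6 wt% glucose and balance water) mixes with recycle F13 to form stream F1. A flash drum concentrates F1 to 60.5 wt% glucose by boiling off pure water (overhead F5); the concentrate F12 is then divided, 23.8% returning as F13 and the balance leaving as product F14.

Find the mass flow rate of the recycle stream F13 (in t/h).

24.02 t/h

Overall glucose balance (none leaves overhead): glucose in fresh feed = glucose in product, i.e. 541×0.086 = (1−0.238)·F12·0.605.
F12 = 46.526/(0.605×0.762) = 100.92 t/h.
Recycle F13 = 0.238×100.92 = 24.019 t/h.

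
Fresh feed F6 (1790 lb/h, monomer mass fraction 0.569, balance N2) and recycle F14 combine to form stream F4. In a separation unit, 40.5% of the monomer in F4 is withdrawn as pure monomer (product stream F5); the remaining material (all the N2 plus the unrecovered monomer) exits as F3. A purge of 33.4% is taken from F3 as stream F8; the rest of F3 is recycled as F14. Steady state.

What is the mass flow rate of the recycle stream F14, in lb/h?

N2 enters only via F6 and leaves only via the purge: 1790×0.431 = 0.334×(N2 in F3), and the separation unit passes all N2, so N2 in F4 = N2 in F3 = 2309.9 lb/h.
monomer in F4: m_A = 1790×0.569 + (1−0.334)·(1−0.405)·m_A, so m_A = 1018.5/0.6037 = 1687 lb/h.
F3 = (1−0.405)×1687 + 2309.9 = 3313.6 lb/h.
Recycle F14 = (1−0.334)×3313.6 = 2206.9 lb/h.

2207 lb/h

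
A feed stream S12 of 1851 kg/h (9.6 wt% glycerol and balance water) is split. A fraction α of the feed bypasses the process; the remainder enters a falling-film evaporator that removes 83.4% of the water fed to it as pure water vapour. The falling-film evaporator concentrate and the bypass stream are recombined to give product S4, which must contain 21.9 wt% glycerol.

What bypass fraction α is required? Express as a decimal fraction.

0.255

All 1851×0.096 = 177.7 kg/h of glycerol reaches S4, so S4 = 177.7/0.219 = 811.4 kg/h and vapour = 1039.6 kg/h.
The evaporator receives (1−α)·1851 of feed at 0.904 water and removes 0.834 of that water:
0.834×0.904×(1−α)×1851 = 1039.6
(1−α) = 1039.6/1395.5 = 0.7449;  α = 0.2551.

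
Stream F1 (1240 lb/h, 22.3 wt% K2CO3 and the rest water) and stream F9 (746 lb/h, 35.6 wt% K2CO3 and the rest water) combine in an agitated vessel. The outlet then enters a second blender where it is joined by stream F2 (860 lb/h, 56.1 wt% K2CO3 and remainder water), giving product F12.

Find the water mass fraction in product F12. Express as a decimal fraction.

Overall, product flow = 2846 lb/h.
water in = 1240×0.777 + 746×0.644 + 860×0.439 = 1821.4 lb/h.
water fraction in F12 = 0.640.

0.640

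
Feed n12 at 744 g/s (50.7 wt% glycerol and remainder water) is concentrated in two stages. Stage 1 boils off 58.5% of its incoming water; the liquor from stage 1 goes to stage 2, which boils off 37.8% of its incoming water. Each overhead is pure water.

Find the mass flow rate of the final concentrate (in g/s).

471.9 g/s

water in feed = 744×0.493 = 366.79 g/s.
After stage 1: water left = (1−0.585)×366.79 = 152.22; stream total = 529.43 g/s.
After stage 2: water left = (1−0.378)×152.22 = 94.68; final concentrate = 471.89 g/s.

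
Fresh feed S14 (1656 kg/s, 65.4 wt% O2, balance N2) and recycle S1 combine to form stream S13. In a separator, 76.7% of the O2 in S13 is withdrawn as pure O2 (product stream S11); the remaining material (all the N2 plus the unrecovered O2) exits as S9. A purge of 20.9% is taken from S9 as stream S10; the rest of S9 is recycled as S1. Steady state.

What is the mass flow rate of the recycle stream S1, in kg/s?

N2 enters only via S14 and leaves only via the purge: 1656×0.346 = 0.209×(N2 in S9), and the separator passes all N2, so N2 in S13 = N2 in S9 = 2741.5 kg/s.
O2 in S13: m_A = 1656×0.654 + (1−0.209)·(1−0.767)·m_A, so m_A = 1083/0.8157 = 1327.7 kg/s.
S9 = (1−0.767)×1327.7 + 2741.5 = 3050.9 kg/s.
Recycle S1 = (1−0.209)×3050.9 = 2413.2 kg/s.

2413 kg/s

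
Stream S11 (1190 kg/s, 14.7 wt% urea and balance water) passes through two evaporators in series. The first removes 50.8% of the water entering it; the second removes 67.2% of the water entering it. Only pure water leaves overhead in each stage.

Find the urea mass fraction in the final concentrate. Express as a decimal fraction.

water in feed = 1190×0.853 = 1015.1 kg/s.
After stage 1: water left = (1−0.508)×1015.1 = 499.41; stream total = 674.34 kg/s.
After stage 2: water left = (1−0.672)×499.41 = 163.81; final concentrate = 338.74 kg/s.
urea fraction = 174.93/338.74 = 0.516.

0.516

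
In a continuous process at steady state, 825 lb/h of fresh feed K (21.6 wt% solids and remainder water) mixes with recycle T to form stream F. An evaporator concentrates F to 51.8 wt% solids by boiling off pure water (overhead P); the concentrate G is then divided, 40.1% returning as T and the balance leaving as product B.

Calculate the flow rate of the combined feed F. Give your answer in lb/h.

Overall solids balance (none leaves overhead): solids in fresh feed = solids in product, i.e. 825×0.216 = (1−0.401)·G·0.518.
G = 178.2/(0.518×0.599) = 574.32 lb/h.
Recycle T = 0.401×574.32 = 230.3 lb/h.
Combined feed F = 825 + 230.3 = 1055.3 lb/h.

1055 lb/h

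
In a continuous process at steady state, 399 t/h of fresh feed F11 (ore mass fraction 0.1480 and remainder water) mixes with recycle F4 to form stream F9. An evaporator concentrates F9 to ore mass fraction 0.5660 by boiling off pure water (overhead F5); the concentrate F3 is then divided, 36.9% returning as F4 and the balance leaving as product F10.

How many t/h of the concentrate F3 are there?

165.3 t/h

Overall ore balance (none leaves overhead): ore in fresh feed = ore in product, i.e. 399×0.148 = (1−0.369)·F3·0.566.
F3 = 59.052/(0.566×0.631) = 165.34 t/h.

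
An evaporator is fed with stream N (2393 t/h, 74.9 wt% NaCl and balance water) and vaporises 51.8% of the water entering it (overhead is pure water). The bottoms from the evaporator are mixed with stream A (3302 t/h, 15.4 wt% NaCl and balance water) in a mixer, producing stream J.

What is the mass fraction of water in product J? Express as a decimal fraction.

Vapour removed = 0.518×0.251×2393 = 311.13 t/h; concentrate = 2081.9 t/h.
water reaching the mixer = 289.51 (from concentrate) + 3302×0.846 = 3083 t/h.
Product flow = 2081.9 + 3302 = 5383.9 t/h; water fraction = 0.573.

0.573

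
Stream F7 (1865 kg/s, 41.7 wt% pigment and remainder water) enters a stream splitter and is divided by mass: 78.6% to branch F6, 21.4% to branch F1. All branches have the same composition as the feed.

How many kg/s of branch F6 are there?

Branch F6 flow = 0.786×1865 = 1465.9 kg/s.

1466 kg/s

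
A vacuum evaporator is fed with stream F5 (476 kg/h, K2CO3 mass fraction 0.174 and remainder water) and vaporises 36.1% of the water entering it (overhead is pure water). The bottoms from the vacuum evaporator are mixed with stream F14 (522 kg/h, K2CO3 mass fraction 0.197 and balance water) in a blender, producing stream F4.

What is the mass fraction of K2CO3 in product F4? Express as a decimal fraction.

Vapour removed = 0.361×0.826×476 = 141.94 kg/h; concentrate = 334.06 kg/h.
K2CO3 reaching the mixer = 82.824 (from concentrate) + 522×0.197 = 185.66 kg/h.
Product flow = 334.06 + 522 = 856.06 kg/h; K2CO3 fraction = 0.217.

0.217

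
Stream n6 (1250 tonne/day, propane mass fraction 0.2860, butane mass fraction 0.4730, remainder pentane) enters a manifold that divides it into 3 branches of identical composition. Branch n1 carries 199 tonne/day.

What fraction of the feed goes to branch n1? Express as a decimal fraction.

0.159

Fraction to n1 = 199/1250 = 0.1592.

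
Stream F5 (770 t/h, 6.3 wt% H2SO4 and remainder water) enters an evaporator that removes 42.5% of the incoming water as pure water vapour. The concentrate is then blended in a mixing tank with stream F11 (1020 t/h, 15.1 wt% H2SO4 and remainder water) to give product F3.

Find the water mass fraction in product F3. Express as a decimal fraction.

0.863

Vapour removed = 0.425×0.937×770 = 306.63 t/h; concentrate = 463.37 t/h.
water reaching the mixer = 414.86 (from concentrate) + 1020×0.849 = 1280.8 t/h.
Product flow = 463.37 + 1020 = 1483.4 t/h; water fraction = 0.863.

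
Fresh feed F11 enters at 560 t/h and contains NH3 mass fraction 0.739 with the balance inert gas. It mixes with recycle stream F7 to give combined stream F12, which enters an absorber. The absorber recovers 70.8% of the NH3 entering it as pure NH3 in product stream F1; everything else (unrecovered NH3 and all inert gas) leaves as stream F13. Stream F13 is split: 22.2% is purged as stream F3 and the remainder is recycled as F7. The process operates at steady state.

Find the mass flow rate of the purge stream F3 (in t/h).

inert gas enters only via F11 and leaves only via the purge: 560×0.261 = 0.222×(inert gas in F13), and the absorber passes all inert gas, so inert gas in F12 = inert gas in F13 = 658.38 t/h.
NH3 in F12: m_A = 560×0.739 + (1−0.222)·(1−0.708)·m_A, so m_A = 413.84/0.7728 = 535.49 t/h.
F13 = (1−0.708)×535.49 + 658.38 = 814.74 t/h.
Purge F3 = 0.222×814.74 = 180.87 t/h.

180.9 t/h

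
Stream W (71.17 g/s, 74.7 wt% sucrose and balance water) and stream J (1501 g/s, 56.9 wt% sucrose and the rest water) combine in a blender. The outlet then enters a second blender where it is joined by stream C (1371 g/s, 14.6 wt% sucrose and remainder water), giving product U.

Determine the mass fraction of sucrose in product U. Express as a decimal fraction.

0.376

Overall, product flow = 2943.2 g/s.
sucrose in = 71.17×0.747 + 1501×0.569 + 1371×0.146 = 1107.4 g/s.
sucrose fraction in U = 0.376.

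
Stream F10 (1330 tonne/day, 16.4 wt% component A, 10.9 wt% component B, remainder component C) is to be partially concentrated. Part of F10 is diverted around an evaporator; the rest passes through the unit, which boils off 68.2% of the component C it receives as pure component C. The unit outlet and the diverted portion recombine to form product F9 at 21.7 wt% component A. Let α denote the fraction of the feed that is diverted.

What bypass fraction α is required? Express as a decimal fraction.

0.507

All 1330×0.164 = 218.12 tonne/day of component A reaches F9, so F9 = 218.12/0.217 = 1005.2 tonne/day and vapour = 324.84 tonne/day.
The evaporator receives (1−α)·1330 of feed at 0.727 component C and removes 0.682 of that component C:
0.682×0.727×(1−α)×1330 = 324.84
(1−α) = 324.84/659.43 = 0.4926;  α = 0.5074.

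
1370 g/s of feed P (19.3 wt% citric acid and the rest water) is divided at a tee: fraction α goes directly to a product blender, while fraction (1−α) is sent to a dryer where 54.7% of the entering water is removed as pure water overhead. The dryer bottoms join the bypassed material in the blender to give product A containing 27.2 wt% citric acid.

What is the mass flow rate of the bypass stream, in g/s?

468.6 g/s

All 1370×0.193 = 264.41 g/s of citric acid reaches A, so A = 264.41/0.272 = 972.1 g/s and vapour = 397.9 g/s.
The evaporator receives (1−α)·1370 of feed at 0.807 water and removes 0.547 of that water:
0.547×0.807×(1−α)×1370 = 397.9
(1−α) = 397.9/604.76 = 0.6580;  α = 0.3420.
Bypass flow = 0.3420×1370 = 468.6 g/s.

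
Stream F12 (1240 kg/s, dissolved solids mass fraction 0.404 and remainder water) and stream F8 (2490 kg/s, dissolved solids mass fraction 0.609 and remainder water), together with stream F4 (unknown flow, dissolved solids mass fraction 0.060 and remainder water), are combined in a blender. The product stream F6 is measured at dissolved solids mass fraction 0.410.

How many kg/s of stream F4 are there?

Let F4 be the unknown flow. Total out = 3730 + F4.
dissolved solids balance: 2017.4 + 0.060·F4 = 0.410·(3730 + F4)
(0.060 − 0.410)·F4 = 0.410×3730 − 2017.4 = -488.07
F4 = -488.07 / -0.350 = 1394.5 kg/s

1394 kg/s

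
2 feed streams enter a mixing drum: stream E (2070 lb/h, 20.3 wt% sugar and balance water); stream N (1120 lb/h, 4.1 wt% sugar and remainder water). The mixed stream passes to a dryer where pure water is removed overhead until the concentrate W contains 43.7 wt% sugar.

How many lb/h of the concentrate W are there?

sugar entering = 2070×0.203 + 1120×0.041 = 466.13 lb/h.
All sugar reports to W, so W = 466.13/0.437 = 1066.7 lb/h.

1067 lb/h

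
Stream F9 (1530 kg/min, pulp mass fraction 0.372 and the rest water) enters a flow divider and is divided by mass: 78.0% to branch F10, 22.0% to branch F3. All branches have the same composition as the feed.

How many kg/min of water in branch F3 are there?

Branch F3 total = 0.220×1530 = 336.6 kg/min.
water in F3 = 0.628×336.6 = 211.38 kg/min.

211.4 kg/min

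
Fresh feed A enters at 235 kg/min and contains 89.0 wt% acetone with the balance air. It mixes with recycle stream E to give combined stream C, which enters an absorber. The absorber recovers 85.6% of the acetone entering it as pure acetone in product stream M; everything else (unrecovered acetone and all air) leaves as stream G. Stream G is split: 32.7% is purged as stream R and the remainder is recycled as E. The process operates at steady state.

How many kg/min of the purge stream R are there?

36.76 kg/min

air enters only via A and leaves only via the purge: 235×0.110 = 0.327×(air in G), and the absorber passes all air, so air in C = air in G = 79.052 kg/min.
acetone in C: m_A = 235×0.890 + (1−0.327)·(1−0.856)·m_A, so m_A = 209.15/0.9031 = 231.59 kg/min.
G = (1−0.856)×231.59 + 79.052 = 112.4 kg/min.
Purge R = 0.327×112.4 = 36.755 kg/min.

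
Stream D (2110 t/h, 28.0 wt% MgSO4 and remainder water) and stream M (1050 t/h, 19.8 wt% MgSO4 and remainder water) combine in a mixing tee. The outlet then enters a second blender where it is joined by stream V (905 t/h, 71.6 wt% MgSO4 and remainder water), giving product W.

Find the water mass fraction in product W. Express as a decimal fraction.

0.644

Overall, product flow = 4065 t/h.
water in = 2110×0.720 + 1050×0.802 + 905×0.284 = 2618.3 t/h.
water fraction in W = 0.644.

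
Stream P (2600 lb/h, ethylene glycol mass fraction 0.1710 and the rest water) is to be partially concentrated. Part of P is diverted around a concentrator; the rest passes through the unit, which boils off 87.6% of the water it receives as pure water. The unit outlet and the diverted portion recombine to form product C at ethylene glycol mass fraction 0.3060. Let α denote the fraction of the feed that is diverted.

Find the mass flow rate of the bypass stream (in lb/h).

1020 lb/h

All 2600×0.171 = 444.6 lb/h of ethylene glycol reaches C, so C = 444.6/0.306 = 1452.9 lb/h and vapour = 1147.1 lb/h.
The evaporator receives (1−α)·2600 of feed at 0.829 water and removes 0.876 of that water:
0.876×0.829×(1−α)×2600 = 1147.1
(1−α) = 1147.1/1888.1 = 0.6075;  α = 0.3925.
Bypass flow = 0.3925×2600 = 1020.5 lb/h.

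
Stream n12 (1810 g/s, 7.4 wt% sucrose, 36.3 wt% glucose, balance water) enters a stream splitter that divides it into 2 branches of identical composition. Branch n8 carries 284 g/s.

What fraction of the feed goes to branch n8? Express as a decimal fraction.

0.157

Fraction to n8 = 284/1810 = 0.1569.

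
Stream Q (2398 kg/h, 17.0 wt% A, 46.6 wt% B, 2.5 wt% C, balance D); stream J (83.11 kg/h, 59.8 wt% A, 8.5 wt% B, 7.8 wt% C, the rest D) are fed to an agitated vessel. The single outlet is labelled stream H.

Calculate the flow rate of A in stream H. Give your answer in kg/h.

457.4 kg/h

A out = A in = 2398×0.170 + 83.11×0.598 = 457.36 kg/h.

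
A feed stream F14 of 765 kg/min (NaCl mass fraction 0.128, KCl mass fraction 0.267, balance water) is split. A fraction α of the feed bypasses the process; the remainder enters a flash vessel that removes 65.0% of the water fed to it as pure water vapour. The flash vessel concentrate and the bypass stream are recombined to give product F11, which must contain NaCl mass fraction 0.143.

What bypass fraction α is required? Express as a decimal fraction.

0.733

All 765×0.128 = 97.92 kg/min of NaCl reaches F11, so F11 = 97.92/0.143 = 684.76 kg/min and vapour = 80.245 kg/min.
The evaporator receives (1−α)·765 of feed at 0.605 water and removes 0.650 of that water:
0.650×0.605×(1−α)×765 = 80.245
(1−α) = 80.245/300.84 = 0.2667;  α = 0.7333.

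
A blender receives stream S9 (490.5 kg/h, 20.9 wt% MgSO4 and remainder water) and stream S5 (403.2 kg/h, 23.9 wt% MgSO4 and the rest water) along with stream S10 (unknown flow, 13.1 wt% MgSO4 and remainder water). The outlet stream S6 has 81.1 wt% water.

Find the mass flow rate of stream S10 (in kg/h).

Let S10 be the unknown flow. Total out = 893.7 + S10.
water balance: 694.82 + 0.869·S10 = 0.811·(893.7 + S10)
(0.869 − 0.811)·S10 = 0.811×893.7 − 694.82 = 29.97
S10 = 29.97 / 0.058 = 516.72 kg/h

516.7 kg/h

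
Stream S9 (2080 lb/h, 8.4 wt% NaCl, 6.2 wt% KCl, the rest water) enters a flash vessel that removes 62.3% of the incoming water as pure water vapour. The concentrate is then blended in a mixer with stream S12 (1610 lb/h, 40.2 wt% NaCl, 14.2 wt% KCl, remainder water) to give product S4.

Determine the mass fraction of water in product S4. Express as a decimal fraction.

Vapour removed = 0.623×0.854×2080 = 1106.6 lb/h; concentrate = 973.35 lb/h.
water reaching the mixer = 669.67 (from concentrate) + 1610×0.456 = 1403.8 lb/h.
Product flow = 973.35 + 1610 = 2583.4 lb/h; water fraction = 0.5434.

0.5434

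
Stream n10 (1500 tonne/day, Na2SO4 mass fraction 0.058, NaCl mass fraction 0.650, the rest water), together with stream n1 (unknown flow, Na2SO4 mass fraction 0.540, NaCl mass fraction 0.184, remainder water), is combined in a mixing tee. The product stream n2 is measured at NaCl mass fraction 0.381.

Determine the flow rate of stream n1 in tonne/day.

2048 tonne/day

Let n1 be the unknown flow. Total out = 1500 + n1.
NaCl balance: 975 + 0.184·n1 = 0.381·(1500 + n1)
(0.184 − 0.381)·n1 = 0.381×1500 − 975 = -403.5
n1 = -403.5 / -0.197 = 2048.2 tonne/day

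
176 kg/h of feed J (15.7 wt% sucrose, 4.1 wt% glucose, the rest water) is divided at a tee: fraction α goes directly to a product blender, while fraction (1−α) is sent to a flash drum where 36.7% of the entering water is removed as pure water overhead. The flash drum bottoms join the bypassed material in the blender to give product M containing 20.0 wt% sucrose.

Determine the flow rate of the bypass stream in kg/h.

All 176×0.157 = 27.632 kg/h of sucrose reaches M, so M = 27.632/0.200 = 138.16 kg/h and vapour = 37.84 kg/h.
The evaporator receives (1−α)·176 of feed at 0.802 water and removes 0.367 of that water:
0.367×0.802×(1−α)×176 = 37.84
(1−α) = 37.84/51.803 = 0.7305;  α = 0.2695.
Bypass flow = 0.2695×176 = 47.439 kg/h.

47.44 kg/h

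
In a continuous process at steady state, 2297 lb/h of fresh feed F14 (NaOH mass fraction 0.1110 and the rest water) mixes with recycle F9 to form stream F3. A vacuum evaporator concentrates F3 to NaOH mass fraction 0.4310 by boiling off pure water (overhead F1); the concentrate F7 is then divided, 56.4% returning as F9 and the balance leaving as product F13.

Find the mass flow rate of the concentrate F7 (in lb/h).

Overall NaOH balance (none leaves overhead): NaOH in fresh feed = NaOH in product, i.e. 2297×0.111 = (1−0.564)·F7·0.431.
F7 = 254.97/(0.431×0.436) = 1356.8 lb/h.

1357 lb/h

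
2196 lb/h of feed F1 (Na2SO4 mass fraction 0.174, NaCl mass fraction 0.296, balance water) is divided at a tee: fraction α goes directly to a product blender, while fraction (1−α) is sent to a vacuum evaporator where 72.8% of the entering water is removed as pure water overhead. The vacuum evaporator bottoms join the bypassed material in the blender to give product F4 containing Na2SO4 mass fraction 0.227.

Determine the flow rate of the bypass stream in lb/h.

867.2 lb/h

All 2196×0.174 = 382.1 lb/h of Na2SO4 reaches F4, so F4 = 382.1/0.227 = 1683.3 lb/h and vapour = 512.72 lb/h.
The evaporator receives (1−α)·2196 of feed at 0.530 water and removes 0.728 of that water:
0.728×0.530×(1−α)×2196 = 512.72
(1−α) = 512.72/847.3 = 0.6051;  α = 0.3949.
Bypass flow = 0.3949×2196 = 867.15 lb/h.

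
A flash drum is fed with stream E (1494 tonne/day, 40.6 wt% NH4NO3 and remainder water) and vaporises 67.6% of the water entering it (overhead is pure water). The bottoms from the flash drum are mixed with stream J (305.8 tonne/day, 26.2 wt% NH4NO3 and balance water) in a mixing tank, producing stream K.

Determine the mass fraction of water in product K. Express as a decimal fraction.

0.428

Vapour removed = 0.676×0.594×1494 = 599.91 tonne/day; concentrate = 894.09 tonne/day.
water reaching the mixer = 287.53 (from concentrate) + 305.8×0.738 = 513.21 tonne/day.
Product flow = 894.09 + 305.8 = 1199.9 tonne/day; water fraction = 0.428.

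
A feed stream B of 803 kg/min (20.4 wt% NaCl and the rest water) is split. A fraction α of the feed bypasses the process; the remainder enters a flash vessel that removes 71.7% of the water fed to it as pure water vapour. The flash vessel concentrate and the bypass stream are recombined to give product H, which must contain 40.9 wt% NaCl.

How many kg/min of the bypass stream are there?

All 803×0.204 = 163.81 kg/min of NaCl reaches H, so H = 163.81/0.409 = 400.52 kg/min and vapour = 402.48 kg/min.
The evaporator receives (1−α)·803 of feed at 0.796 water and removes 0.717 of that water:
0.717×0.796×(1−α)×803 = 402.48
(1−α) = 402.48/458.3 = 0.8782;  α = 0.1218.
Bypass flow = 0.1218×803 = 97.797 kg/min.

97.8 kg/min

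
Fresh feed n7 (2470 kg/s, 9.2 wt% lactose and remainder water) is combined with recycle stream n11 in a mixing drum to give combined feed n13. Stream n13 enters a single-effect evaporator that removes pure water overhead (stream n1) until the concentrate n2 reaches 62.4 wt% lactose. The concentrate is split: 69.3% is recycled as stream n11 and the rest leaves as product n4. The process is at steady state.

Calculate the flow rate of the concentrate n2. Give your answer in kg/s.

1186 kg/s

Overall lactose balance (none leaves overhead): lactose in fresh feed = lactose in product, i.e. 2470×0.092 = (1−0.693)·n2·0.624.
n2 = 227.24/(0.624×0.307) = 1186.2 kg/s.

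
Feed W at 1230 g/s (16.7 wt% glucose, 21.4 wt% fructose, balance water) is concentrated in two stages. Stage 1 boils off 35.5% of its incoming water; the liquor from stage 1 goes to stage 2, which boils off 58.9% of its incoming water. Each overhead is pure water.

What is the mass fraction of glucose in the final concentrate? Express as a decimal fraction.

water in feed = 1230×0.619 = 761.37 g/s.
After stage 1: water left = (1−0.355)×761.37 = 491.08; stream total = 959.71 g/s.
After stage 2: water left = (1−0.589)×491.08 = 201.84; final concentrate = 670.47 g/s.
glucose fraction = 205.41/670.47 = 0.306.

0.306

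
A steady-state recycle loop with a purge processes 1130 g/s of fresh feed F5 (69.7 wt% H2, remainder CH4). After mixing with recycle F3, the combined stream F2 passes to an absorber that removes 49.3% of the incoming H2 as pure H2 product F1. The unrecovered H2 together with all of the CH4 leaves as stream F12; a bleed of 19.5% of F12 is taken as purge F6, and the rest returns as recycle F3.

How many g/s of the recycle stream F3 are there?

CH4 enters only via F5 and leaves only via the purge: 1130×0.303 = 0.195×(CH4 in F12), and the absorber passes all CH4, so CH4 in F2 = CH4 in F12 = 1755.8 g/s.
H2 in F2: m_A = 1130×0.697 + (1−0.195)·(1−0.493)·m_A, so m_A = 787.61/0.5919 = 1330.7 g/s.
F12 = (1−0.493)×1330.7 + 1755.8 = 2430.5 g/s.
Recycle F3 = (1−0.195)×2430.5 = 1956.6 g/s.

1957 g/s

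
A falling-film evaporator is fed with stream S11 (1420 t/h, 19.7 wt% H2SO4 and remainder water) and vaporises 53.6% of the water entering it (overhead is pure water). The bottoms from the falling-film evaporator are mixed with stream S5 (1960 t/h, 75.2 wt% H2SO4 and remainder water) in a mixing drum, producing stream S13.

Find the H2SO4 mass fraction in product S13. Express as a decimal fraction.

0.6334

Vapour removed = 0.536×0.803×1420 = 611.18 t/h; concentrate = 808.82 t/h.
H2SO4 reaching the mixer = 279.74 (from concentrate) + 1960×0.752 = 1753.7 t/h.
Product flow = 808.82 + 1960 = 2768.8 t/h; H2SO4 fraction = 0.6334.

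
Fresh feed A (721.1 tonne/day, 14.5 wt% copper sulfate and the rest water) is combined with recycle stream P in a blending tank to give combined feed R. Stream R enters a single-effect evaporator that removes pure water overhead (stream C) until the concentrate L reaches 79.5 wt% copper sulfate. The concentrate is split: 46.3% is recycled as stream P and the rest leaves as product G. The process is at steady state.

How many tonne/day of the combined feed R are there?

Overall copper sulfate balance (none leaves overhead): copper sulfate in fresh feed = copper sulfate in product, i.e. 721.1×0.145 = (1−0.463)·L·0.795.
L = 104.56/(0.795×0.537) = 244.92 tonne/day.
Recycle P = 0.463×244.92 = 113.4 tonne/day.
Combined feed R = 721.1 + 113.4 = 834.5 tonne/day.

834.5 tonne/day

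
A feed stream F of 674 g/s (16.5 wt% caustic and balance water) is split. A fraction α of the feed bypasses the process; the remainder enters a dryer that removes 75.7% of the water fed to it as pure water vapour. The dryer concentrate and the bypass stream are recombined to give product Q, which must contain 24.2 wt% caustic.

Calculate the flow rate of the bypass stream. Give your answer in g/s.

334.7 g/s

All 674×0.165 = 111.21 g/s of caustic reaches Q, so Q = 111.21/0.242 = 459.55 g/s and vapour = 214.45 g/s.
The evaporator receives (1−α)·674 of feed at 0.835 water and removes 0.757 of that water:
0.757×0.835×(1−α)×674 = 214.45
(1−α) = 214.45/426.03 = 0.5034;  α = 0.4966.
Bypass flow = 0.4966×674 = 334.72 g/s.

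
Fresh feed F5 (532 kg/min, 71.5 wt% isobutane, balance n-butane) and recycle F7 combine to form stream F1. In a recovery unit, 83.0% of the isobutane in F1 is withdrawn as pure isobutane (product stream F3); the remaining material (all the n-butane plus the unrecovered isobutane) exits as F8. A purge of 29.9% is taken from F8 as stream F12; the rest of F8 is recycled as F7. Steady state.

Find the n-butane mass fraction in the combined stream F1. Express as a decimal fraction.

0.540

n-butane enters only via F5 and leaves only via the purge: 532×0.285 = 0.299×(n-butane in F8), and the recovery unit passes all n-butane, so n-butane in F1 = n-butane in F8 = 507.09 kg/min.
isobutane in F1: m_A = 532×0.715 + (1−0.299)·(1−0.830)·m_A, so m_A = 380.38/0.8808 = 431.84 kg/min.
F1 = 431.84 + 507.09 = 938.93 kg/min.
n-butane fraction in F1 = 507.09/938.93 = 0.540.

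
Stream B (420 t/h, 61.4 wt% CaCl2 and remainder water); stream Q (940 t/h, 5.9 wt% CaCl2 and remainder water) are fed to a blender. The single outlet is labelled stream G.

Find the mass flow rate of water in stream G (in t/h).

1047 t/h

water out = water in = 420×0.386 + 940×0.941 = 1046.7 t/h.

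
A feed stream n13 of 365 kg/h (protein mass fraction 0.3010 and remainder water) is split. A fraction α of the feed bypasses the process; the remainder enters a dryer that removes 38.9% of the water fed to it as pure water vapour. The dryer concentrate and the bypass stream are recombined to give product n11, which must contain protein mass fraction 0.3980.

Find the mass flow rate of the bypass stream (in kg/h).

All 365×0.301 = 109.86 kg/h of protein reaches n11, so n11 = 109.86/0.398 = 276.04 kg/h and vapour = 88.957 kg/h.
The evaporator receives (1−α)·365 of feed at 0.699 water and removes 0.389 of that water:
0.389×0.699×(1−α)×365 = 88.957
(1−α) = 88.957/99.248 = 0.8963;  α = 0.1037.
Bypass flow = 0.1037×365 = 37.844 kg/h.

37.84 kg/h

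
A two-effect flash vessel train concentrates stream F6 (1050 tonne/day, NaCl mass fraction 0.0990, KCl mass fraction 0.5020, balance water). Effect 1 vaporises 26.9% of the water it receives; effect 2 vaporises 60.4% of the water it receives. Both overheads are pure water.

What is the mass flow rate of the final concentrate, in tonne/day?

water in feed = 1050×0.399 = 418.95 tonne/day.
After stage 1: water left = (1−0.269)×418.95 = 306.25; stream total = 937.3 tonne/day.
After stage 2: water left = (1−0.604)×306.25 = 121.28; final concentrate = 752.33 tonne/day.

752.3 tonne/day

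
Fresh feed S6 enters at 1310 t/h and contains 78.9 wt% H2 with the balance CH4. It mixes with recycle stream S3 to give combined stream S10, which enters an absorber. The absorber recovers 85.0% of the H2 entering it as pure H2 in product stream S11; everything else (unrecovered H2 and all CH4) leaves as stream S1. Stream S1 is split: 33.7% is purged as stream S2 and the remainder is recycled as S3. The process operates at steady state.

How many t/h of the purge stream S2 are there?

CH4 enters only via S6 and leaves only via the purge: 1310×0.211 = 0.337×(CH4 in S1), and the absorber passes all CH4, so CH4 in S10 = CH4 in S1 = 820.21 t/h.
H2 in S10: m_A = 1310×0.789 + (1−0.337)·(1−0.850)·m_A, so m_A = 1033.6/0.9005 = 1147.7 t/h.
S1 = (1−0.850)×1147.7 + 820.21 = 992.37 t/h.
Purge S2 = 0.337×992.37 = 334.43 t/h.

334.4 t/h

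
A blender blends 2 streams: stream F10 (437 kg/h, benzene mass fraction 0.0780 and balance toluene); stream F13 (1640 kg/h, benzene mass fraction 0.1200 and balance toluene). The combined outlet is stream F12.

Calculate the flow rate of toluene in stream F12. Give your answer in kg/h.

1846 kg/h

toluene out = toluene in = 437×0.922 + 1640×0.880 = 1846.1 kg/h.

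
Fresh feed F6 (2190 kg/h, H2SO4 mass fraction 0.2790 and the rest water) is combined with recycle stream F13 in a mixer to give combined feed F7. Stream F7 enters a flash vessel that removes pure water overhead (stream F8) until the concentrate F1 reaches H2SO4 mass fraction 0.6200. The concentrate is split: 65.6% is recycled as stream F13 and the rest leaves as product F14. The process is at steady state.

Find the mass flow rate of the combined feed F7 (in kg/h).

4069 kg/h

Overall H2SO4 balance (none leaves overhead): H2SO4 in fresh feed = H2SO4 in product, i.e. 2190×0.279 = (1−0.656)·F1·0.620.
F1 = 611.01/(0.620×0.344) = 2864.8 kg/h.
Recycle F13 = 0.656×2864.8 = 1879.3 kg/h.
Combined feed F7 = 2190 + 1879.3 = 4069.3 kg/h.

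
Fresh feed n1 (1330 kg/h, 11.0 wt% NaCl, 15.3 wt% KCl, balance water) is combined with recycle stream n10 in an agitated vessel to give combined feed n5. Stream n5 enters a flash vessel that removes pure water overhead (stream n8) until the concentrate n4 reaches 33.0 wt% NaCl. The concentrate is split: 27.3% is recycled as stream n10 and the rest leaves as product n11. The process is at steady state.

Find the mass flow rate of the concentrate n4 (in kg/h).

Overall NaCl balance (none leaves overhead): NaCl in fresh feed = NaCl in product, i.e. 1330×0.110 = (1−0.273)·n4·0.330.
n4 = 146.3/(0.330×0.727) = 609.81 kg/h.

609.8 kg/h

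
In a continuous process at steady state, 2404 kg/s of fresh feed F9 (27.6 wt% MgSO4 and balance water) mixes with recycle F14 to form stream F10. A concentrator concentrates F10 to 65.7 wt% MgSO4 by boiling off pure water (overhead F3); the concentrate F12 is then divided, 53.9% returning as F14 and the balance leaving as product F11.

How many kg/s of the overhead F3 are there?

1394 kg/s

Overall MgSO4 balance (none leaves overhead): MgSO4 in fresh feed = MgSO4 in product, i.e. 2404×0.276 = (1−0.539)·F12·0.657.
F12 = 663.5/(0.657×0.461) = 2190.7 kg/s.
Recycle F14 = 0.539×2190.7 = 1180.8 kg/s.
Combined feed F10 = 2404 + 1180.8 = 3584.8 kg/s.
Overhead F3 = F10 − F12 = 3584.8 − 2190.7 = 1394.1 kg/s.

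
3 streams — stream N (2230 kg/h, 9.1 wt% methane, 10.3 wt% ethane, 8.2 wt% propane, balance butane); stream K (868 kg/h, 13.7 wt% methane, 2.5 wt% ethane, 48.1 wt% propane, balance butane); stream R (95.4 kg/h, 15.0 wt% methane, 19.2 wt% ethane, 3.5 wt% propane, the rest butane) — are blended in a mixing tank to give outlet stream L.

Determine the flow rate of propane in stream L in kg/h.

603.7 kg/h

propane out = propane in = 2230×0.082 + 868×0.481 + 95.4×0.035 = 603.71 kg/h.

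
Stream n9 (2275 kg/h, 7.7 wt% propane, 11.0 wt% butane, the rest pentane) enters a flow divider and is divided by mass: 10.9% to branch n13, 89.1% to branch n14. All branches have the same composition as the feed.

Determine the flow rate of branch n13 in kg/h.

Branch n13 flow = 0.109×2275 = 247.97 kg/h.

248 kg/h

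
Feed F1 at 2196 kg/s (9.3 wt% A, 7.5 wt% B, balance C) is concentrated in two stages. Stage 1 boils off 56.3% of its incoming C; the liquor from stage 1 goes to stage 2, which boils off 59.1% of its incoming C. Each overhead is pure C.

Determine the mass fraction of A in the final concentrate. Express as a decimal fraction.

0.294

C in feed = 2196×0.832 = 1827.1 kg/s.
After stage 1: C left = (1−0.563)×1827.1 = 798.43; stream total = 1167.4 kg/s.
After stage 2: C left = (1−0.591)×798.43 = 326.56; final concentrate = 695.49 kg/s.
A fraction = 204.23/695.49 = 0.294.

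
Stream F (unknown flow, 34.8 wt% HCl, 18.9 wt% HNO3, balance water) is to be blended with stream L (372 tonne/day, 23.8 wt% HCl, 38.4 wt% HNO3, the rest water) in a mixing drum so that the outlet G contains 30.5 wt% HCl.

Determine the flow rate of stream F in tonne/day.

Let F be the unknown flow. Total out = 372 + F.
HCl balance: 88.536 + 0.348·F = 0.305·(372 + F)
(0.348 − 0.305)·F = 0.305×372 − 88.536 = 24.924
F = 24.924 / 0.043 = 579.63 tonne/day

579.6 tonne/day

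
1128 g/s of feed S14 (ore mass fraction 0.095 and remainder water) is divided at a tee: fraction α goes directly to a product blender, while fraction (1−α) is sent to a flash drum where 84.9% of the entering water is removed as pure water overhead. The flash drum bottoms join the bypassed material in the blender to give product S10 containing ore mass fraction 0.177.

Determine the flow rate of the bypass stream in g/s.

All 1128×0.095 = 107.16 g/s of ore reaches S10, so S10 = 107.16/0.177 = 605.42 g/s and vapour = 522.58 g/s.
The evaporator receives (1−α)·1128 of feed at 0.905 water and removes 0.849 of that water:
0.849×0.905×(1−α)×1128 = 522.58
(1−α) = 522.58/866.69 = 0.6030;  α = 0.3970.
Bypass flow = 0.3970×1128 = 447.87 g/s.

447.9 g/s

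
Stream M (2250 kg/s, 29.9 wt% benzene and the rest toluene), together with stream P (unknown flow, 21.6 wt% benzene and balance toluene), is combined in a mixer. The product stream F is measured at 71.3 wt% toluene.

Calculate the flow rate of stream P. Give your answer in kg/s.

Let P be the unknown flow. Total out = 2250 + P.
toluene balance: 1577.2 + 0.784·P = 0.713·(2250 + P)
(0.784 − 0.713)·P = 0.713×2250 − 1577.2 = 27
P = 27 / 0.071 = 380.28 kg/s

380.3 kg/s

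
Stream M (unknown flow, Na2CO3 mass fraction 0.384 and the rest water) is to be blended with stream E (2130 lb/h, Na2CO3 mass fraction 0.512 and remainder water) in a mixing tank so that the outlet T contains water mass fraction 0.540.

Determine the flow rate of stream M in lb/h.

1457 lb/h

Let M be the unknown flow. Total out = 2130 + M.
water balance: 1039.4 + 0.616·M = 0.540·(2130 + M)
(0.616 − 0.540)·M = 0.540×2130 − 1039.4 = 110.76
M = 110.76 / 0.076 = 1457.4 lb/h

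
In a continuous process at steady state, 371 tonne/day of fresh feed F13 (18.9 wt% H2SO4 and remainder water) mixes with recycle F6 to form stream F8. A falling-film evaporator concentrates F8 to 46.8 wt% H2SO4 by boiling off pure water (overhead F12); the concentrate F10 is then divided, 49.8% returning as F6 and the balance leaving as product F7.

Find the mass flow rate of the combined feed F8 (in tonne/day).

519.6 tonne/day

Overall H2SO4 balance (none leaves overhead): H2SO4 in fresh feed = H2SO4 in product, i.e. 371×0.189 = (1−0.498)·F10·0.468.
F10 = 70.119/(0.468×0.502) = 298.46 tonne/day.
Recycle F6 = 0.498×298.46 = 148.63 tonne/day.
Combined feed F8 = 371 + 148.63 = 519.63 tonne/day.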